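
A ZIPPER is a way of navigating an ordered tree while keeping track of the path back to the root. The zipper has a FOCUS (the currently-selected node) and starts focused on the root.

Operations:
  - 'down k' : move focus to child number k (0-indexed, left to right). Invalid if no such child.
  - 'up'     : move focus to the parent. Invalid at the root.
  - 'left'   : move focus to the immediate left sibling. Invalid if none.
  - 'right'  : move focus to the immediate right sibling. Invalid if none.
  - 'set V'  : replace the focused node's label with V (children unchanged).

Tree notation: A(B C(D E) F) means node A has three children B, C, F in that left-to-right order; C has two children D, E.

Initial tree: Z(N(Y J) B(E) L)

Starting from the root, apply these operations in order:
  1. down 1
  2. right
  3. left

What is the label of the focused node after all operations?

Answer: B

Derivation:
Step 1 (down 1): focus=B path=1 depth=1 children=['E'] left=['N'] right=['L'] parent=Z
Step 2 (right): focus=L path=2 depth=1 children=[] left=['N', 'B'] right=[] parent=Z
Step 3 (left): focus=B path=1 depth=1 children=['E'] left=['N'] right=['L'] parent=Z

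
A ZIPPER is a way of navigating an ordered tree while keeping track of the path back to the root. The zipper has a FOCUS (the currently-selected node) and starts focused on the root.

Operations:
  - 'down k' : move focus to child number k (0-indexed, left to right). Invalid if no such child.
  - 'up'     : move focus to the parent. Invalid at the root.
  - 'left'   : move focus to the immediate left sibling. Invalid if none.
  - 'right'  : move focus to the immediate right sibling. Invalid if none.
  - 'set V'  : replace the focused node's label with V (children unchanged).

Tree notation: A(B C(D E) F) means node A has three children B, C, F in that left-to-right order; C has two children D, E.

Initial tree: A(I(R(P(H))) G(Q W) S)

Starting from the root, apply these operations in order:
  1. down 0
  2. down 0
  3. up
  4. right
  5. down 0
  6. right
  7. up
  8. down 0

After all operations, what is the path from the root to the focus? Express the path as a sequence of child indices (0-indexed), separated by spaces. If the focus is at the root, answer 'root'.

Step 1 (down 0): focus=I path=0 depth=1 children=['R'] left=[] right=['G', 'S'] parent=A
Step 2 (down 0): focus=R path=0/0 depth=2 children=['P'] left=[] right=[] parent=I
Step 3 (up): focus=I path=0 depth=1 children=['R'] left=[] right=['G', 'S'] parent=A
Step 4 (right): focus=G path=1 depth=1 children=['Q', 'W'] left=['I'] right=['S'] parent=A
Step 5 (down 0): focus=Q path=1/0 depth=2 children=[] left=[] right=['W'] parent=G
Step 6 (right): focus=W path=1/1 depth=2 children=[] left=['Q'] right=[] parent=G
Step 7 (up): focus=G path=1 depth=1 children=['Q', 'W'] left=['I'] right=['S'] parent=A
Step 8 (down 0): focus=Q path=1/0 depth=2 children=[] left=[] right=['W'] parent=G

Answer: 1 0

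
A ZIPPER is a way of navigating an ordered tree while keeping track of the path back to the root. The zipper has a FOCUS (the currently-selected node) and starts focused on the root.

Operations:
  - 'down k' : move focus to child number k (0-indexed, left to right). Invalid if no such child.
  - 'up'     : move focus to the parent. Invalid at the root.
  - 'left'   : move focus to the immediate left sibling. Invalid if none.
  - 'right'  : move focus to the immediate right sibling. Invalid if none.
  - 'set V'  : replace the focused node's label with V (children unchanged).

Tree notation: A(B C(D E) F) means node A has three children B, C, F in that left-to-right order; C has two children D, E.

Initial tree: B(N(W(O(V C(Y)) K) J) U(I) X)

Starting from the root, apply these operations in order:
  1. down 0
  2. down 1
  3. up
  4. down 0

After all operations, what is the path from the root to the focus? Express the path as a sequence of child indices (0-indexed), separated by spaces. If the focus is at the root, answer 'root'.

Step 1 (down 0): focus=N path=0 depth=1 children=['W', 'J'] left=[] right=['U', 'X'] parent=B
Step 2 (down 1): focus=J path=0/1 depth=2 children=[] left=['W'] right=[] parent=N
Step 3 (up): focus=N path=0 depth=1 children=['W', 'J'] left=[] right=['U', 'X'] parent=B
Step 4 (down 0): focus=W path=0/0 depth=2 children=['O', 'K'] left=[] right=['J'] parent=N

Answer: 0 0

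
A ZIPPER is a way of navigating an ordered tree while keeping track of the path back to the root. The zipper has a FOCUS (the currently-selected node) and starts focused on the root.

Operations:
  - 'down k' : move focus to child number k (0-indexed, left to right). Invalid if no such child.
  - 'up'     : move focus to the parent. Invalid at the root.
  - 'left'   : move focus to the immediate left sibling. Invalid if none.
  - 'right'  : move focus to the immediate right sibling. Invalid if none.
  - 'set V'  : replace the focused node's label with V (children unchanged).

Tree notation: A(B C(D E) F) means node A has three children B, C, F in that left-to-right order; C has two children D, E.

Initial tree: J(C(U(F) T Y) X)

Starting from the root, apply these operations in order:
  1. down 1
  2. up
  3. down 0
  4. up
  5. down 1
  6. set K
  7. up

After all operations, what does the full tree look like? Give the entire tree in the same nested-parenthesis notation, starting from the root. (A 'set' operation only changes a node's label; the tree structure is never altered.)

Answer: J(C(U(F) T Y) K)

Derivation:
Step 1 (down 1): focus=X path=1 depth=1 children=[] left=['C'] right=[] parent=J
Step 2 (up): focus=J path=root depth=0 children=['C', 'X'] (at root)
Step 3 (down 0): focus=C path=0 depth=1 children=['U', 'T', 'Y'] left=[] right=['X'] parent=J
Step 4 (up): focus=J path=root depth=0 children=['C', 'X'] (at root)
Step 5 (down 1): focus=X path=1 depth=1 children=[] left=['C'] right=[] parent=J
Step 6 (set K): focus=K path=1 depth=1 children=[] left=['C'] right=[] parent=J
Step 7 (up): focus=J path=root depth=0 children=['C', 'K'] (at root)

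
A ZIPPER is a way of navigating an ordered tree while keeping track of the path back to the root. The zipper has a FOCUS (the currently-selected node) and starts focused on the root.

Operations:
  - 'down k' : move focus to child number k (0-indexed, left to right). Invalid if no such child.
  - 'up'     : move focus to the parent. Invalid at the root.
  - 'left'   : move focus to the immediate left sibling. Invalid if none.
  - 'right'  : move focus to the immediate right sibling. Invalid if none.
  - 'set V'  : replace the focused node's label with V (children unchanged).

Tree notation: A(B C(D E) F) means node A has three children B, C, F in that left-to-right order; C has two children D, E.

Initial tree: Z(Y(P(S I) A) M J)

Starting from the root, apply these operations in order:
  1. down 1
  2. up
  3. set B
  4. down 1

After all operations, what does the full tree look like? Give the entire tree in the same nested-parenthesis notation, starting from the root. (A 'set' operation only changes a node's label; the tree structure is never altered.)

Answer: B(Y(P(S I) A) M J)

Derivation:
Step 1 (down 1): focus=M path=1 depth=1 children=[] left=['Y'] right=['J'] parent=Z
Step 2 (up): focus=Z path=root depth=0 children=['Y', 'M', 'J'] (at root)
Step 3 (set B): focus=B path=root depth=0 children=['Y', 'M', 'J'] (at root)
Step 4 (down 1): focus=M path=1 depth=1 children=[] left=['Y'] right=['J'] parent=B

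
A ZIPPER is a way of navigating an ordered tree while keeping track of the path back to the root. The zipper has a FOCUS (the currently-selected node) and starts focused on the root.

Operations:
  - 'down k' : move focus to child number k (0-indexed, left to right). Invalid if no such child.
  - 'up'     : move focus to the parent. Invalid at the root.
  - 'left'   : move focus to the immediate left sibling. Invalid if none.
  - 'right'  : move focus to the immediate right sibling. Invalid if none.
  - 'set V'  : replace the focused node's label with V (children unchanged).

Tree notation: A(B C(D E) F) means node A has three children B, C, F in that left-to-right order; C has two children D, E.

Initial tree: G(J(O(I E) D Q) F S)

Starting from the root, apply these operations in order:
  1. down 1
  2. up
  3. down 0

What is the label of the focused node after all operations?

Answer: J

Derivation:
Step 1 (down 1): focus=F path=1 depth=1 children=[] left=['J'] right=['S'] parent=G
Step 2 (up): focus=G path=root depth=0 children=['J', 'F', 'S'] (at root)
Step 3 (down 0): focus=J path=0 depth=1 children=['O', 'D', 'Q'] left=[] right=['F', 'S'] parent=G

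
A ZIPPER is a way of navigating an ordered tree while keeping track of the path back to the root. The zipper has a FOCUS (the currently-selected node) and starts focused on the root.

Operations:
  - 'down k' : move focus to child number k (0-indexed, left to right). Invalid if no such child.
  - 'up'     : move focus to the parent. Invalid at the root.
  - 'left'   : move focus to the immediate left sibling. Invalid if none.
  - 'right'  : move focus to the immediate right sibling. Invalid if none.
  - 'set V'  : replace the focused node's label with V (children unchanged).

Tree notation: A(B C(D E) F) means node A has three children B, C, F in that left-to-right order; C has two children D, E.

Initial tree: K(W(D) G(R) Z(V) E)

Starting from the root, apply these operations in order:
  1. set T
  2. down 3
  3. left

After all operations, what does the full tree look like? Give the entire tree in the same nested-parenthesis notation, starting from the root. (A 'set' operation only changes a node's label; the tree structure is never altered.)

Step 1 (set T): focus=T path=root depth=0 children=['W', 'G', 'Z', 'E'] (at root)
Step 2 (down 3): focus=E path=3 depth=1 children=[] left=['W', 'G', 'Z'] right=[] parent=T
Step 3 (left): focus=Z path=2 depth=1 children=['V'] left=['W', 'G'] right=['E'] parent=T

Answer: T(W(D) G(R) Z(V) E)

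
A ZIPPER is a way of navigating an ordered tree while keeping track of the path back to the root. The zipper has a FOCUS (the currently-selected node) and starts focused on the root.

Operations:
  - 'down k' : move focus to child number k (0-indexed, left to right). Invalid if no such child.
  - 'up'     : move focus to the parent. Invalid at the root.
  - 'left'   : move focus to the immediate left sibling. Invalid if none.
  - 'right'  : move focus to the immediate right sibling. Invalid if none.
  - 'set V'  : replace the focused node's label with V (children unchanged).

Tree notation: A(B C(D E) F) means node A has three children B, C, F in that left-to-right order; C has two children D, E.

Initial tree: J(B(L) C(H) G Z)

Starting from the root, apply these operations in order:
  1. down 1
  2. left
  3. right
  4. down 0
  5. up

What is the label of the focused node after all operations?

Answer: C

Derivation:
Step 1 (down 1): focus=C path=1 depth=1 children=['H'] left=['B'] right=['G', 'Z'] parent=J
Step 2 (left): focus=B path=0 depth=1 children=['L'] left=[] right=['C', 'G', 'Z'] parent=J
Step 3 (right): focus=C path=1 depth=1 children=['H'] left=['B'] right=['G', 'Z'] parent=J
Step 4 (down 0): focus=H path=1/0 depth=2 children=[] left=[] right=[] parent=C
Step 5 (up): focus=C path=1 depth=1 children=['H'] left=['B'] right=['G', 'Z'] parent=J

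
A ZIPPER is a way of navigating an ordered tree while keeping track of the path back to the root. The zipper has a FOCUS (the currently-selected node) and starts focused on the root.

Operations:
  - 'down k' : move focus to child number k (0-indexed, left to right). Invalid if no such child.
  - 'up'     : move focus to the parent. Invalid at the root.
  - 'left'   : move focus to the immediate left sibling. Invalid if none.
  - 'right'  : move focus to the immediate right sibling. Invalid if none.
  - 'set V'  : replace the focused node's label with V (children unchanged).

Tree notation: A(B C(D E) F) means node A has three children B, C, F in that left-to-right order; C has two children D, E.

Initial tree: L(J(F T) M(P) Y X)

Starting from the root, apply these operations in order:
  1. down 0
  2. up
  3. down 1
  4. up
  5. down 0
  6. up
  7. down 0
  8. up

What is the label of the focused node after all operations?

Step 1 (down 0): focus=J path=0 depth=1 children=['F', 'T'] left=[] right=['M', 'Y', 'X'] parent=L
Step 2 (up): focus=L path=root depth=0 children=['J', 'M', 'Y', 'X'] (at root)
Step 3 (down 1): focus=M path=1 depth=1 children=['P'] left=['J'] right=['Y', 'X'] parent=L
Step 4 (up): focus=L path=root depth=0 children=['J', 'M', 'Y', 'X'] (at root)
Step 5 (down 0): focus=J path=0 depth=1 children=['F', 'T'] left=[] right=['M', 'Y', 'X'] parent=L
Step 6 (up): focus=L path=root depth=0 children=['J', 'M', 'Y', 'X'] (at root)
Step 7 (down 0): focus=J path=0 depth=1 children=['F', 'T'] left=[] right=['M', 'Y', 'X'] parent=L
Step 8 (up): focus=L path=root depth=0 children=['J', 'M', 'Y', 'X'] (at root)

Answer: L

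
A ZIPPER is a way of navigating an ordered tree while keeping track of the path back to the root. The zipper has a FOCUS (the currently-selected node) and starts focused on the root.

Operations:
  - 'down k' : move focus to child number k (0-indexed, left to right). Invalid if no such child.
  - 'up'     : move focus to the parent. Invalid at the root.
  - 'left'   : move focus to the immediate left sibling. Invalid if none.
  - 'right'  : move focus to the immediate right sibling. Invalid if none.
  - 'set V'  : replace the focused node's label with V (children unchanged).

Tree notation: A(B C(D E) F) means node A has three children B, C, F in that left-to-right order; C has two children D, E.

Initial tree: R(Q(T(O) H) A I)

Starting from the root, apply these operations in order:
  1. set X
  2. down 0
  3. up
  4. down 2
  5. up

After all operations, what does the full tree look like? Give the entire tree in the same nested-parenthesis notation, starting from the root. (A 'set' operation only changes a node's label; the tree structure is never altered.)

Answer: X(Q(T(O) H) A I)

Derivation:
Step 1 (set X): focus=X path=root depth=0 children=['Q', 'A', 'I'] (at root)
Step 2 (down 0): focus=Q path=0 depth=1 children=['T', 'H'] left=[] right=['A', 'I'] parent=X
Step 3 (up): focus=X path=root depth=0 children=['Q', 'A', 'I'] (at root)
Step 4 (down 2): focus=I path=2 depth=1 children=[] left=['Q', 'A'] right=[] parent=X
Step 5 (up): focus=X path=root depth=0 children=['Q', 'A', 'I'] (at root)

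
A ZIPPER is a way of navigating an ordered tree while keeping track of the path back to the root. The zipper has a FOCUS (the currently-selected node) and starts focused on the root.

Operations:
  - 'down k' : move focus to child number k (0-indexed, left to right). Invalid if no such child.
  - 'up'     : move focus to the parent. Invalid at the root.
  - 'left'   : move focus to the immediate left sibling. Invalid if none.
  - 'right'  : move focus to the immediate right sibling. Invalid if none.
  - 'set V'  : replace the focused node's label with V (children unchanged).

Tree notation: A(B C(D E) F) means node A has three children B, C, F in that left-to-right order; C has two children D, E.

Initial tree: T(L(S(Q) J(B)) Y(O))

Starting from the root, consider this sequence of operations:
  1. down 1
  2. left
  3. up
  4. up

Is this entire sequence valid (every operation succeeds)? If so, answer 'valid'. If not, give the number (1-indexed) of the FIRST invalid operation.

Step 1 (down 1): focus=Y path=1 depth=1 children=['O'] left=['L'] right=[] parent=T
Step 2 (left): focus=L path=0 depth=1 children=['S', 'J'] left=[] right=['Y'] parent=T
Step 3 (up): focus=T path=root depth=0 children=['L', 'Y'] (at root)
Step 4 (up): INVALID

Answer: 4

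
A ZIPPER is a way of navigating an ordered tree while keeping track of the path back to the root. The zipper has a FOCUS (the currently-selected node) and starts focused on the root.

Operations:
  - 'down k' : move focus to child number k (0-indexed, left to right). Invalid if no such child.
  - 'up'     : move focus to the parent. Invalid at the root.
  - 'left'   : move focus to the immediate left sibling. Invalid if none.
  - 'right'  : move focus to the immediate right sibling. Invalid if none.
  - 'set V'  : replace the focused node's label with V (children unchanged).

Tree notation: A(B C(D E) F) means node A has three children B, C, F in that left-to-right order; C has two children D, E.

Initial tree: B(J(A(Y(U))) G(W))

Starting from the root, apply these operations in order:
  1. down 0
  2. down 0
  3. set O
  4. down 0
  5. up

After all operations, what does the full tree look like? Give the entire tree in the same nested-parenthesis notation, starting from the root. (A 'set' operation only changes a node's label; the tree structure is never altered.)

Answer: B(J(O(Y(U))) G(W))

Derivation:
Step 1 (down 0): focus=J path=0 depth=1 children=['A'] left=[] right=['G'] parent=B
Step 2 (down 0): focus=A path=0/0 depth=2 children=['Y'] left=[] right=[] parent=J
Step 3 (set O): focus=O path=0/0 depth=2 children=['Y'] left=[] right=[] parent=J
Step 4 (down 0): focus=Y path=0/0/0 depth=3 children=['U'] left=[] right=[] parent=O
Step 5 (up): focus=O path=0/0 depth=2 children=['Y'] left=[] right=[] parent=J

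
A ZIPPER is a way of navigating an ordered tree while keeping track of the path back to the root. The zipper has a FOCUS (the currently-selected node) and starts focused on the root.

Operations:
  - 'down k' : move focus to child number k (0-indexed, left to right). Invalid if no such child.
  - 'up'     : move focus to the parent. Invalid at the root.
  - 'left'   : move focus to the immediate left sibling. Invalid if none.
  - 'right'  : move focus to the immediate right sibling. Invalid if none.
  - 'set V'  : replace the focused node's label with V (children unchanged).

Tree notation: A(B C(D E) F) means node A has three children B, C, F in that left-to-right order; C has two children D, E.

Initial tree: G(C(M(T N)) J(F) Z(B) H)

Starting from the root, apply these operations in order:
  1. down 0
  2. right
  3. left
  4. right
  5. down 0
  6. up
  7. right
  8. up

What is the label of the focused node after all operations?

Step 1 (down 0): focus=C path=0 depth=1 children=['M'] left=[] right=['J', 'Z', 'H'] parent=G
Step 2 (right): focus=J path=1 depth=1 children=['F'] left=['C'] right=['Z', 'H'] parent=G
Step 3 (left): focus=C path=0 depth=1 children=['M'] left=[] right=['J', 'Z', 'H'] parent=G
Step 4 (right): focus=J path=1 depth=1 children=['F'] left=['C'] right=['Z', 'H'] parent=G
Step 5 (down 0): focus=F path=1/0 depth=2 children=[] left=[] right=[] parent=J
Step 6 (up): focus=J path=1 depth=1 children=['F'] left=['C'] right=['Z', 'H'] parent=G
Step 7 (right): focus=Z path=2 depth=1 children=['B'] left=['C', 'J'] right=['H'] parent=G
Step 8 (up): focus=G path=root depth=0 children=['C', 'J', 'Z', 'H'] (at root)

Answer: G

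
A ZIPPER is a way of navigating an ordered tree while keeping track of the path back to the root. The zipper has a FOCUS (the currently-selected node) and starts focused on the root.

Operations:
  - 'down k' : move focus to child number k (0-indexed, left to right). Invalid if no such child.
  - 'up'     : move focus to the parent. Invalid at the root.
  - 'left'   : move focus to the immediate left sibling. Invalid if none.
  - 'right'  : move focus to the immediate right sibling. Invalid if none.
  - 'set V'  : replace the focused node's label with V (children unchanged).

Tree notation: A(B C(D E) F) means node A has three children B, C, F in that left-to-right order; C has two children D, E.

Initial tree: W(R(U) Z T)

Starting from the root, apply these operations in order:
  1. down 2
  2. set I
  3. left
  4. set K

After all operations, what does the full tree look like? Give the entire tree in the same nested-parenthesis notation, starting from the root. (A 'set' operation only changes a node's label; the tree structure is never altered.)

Step 1 (down 2): focus=T path=2 depth=1 children=[] left=['R', 'Z'] right=[] parent=W
Step 2 (set I): focus=I path=2 depth=1 children=[] left=['R', 'Z'] right=[] parent=W
Step 3 (left): focus=Z path=1 depth=1 children=[] left=['R'] right=['I'] parent=W
Step 4 (set K): focus=K path=1 depth=1 children=[] left=['R'] right=['I'] parent=W

Answer: W(R(U) K I)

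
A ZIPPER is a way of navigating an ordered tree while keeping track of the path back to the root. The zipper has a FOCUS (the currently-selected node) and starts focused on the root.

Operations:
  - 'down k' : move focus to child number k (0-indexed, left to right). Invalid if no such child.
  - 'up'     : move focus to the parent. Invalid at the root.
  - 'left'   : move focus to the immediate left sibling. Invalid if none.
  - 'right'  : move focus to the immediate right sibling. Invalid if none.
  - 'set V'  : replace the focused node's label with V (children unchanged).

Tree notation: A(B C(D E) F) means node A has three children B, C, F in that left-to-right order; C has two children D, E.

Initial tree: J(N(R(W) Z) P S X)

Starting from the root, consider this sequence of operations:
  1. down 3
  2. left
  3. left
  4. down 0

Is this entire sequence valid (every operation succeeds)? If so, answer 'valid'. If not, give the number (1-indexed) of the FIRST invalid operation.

Step 1 (down 3): focus=X path=3 depth=1 children=[] left=['N', 'P', 'S'] right=[] parent=J
Step 2 (left): focus=S path=2 depth=1 children=[] left=['N', 'P'] right=['X'] parent=J
Step 3 (left): focus=P path=1 depth=1 children=[] left=['N'] right=['S', 'X'] parent=J
Step 4 (down 0): INVALID

Answer: 4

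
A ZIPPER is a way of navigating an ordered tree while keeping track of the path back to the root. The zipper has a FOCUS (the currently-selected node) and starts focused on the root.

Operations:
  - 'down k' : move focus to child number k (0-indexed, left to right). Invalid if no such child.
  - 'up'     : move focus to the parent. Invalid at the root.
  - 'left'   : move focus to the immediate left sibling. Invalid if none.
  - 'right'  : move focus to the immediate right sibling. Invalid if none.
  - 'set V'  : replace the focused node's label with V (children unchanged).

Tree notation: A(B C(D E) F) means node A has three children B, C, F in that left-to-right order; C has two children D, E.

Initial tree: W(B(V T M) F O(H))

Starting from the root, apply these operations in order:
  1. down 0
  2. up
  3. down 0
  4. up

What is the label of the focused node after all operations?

Answer: W

Derivation:
Step 1 (down 0): focus=B path=0 depth=1 children=['V', 'T', 'M'] left=[] right=['F', 'O'] parent=W
Step 2 (up): focus=W path=root depth=0 children=['B', 'F', 'O'] (at root)
Step 3 (down 0): focus=B path=0 depth=1 children=['V', 'T', 'M'] left=[] right=['F', 'O'] parent=W
Step 4 (up): focus=W path=root depth=0 children=['B', 'F', 'O'] (at root)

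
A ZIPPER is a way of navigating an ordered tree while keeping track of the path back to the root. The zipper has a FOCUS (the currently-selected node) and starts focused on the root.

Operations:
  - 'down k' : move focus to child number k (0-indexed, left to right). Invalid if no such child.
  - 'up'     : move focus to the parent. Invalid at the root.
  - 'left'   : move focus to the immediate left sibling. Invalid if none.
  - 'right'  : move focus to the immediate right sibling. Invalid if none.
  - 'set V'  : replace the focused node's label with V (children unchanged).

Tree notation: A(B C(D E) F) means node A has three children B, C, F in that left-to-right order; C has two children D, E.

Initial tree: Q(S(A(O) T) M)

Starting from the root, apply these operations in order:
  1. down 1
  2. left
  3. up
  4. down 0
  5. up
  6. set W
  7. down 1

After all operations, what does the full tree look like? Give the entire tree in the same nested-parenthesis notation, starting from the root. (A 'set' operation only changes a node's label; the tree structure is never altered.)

Answer: W(S(A(O) T) M)

Derivation:
Step 1 (down 1): focus=M path=1 depth=1 children=[] left=['S'] right=[] parent=Q
Step 2 (left): focus=S path=0 depth=1 children=['A', 'T'] left=[] right=['M'] parent=Q
Step 3 (up): focus=Q path=root depth=0 children=['S', 'M'] (at root)
Step 4 (down 0): focus=S path=0 depth=1 children=['A', 'T'] left=[] right=['M'] parent=Q
Step 5 (up): focus=Q path=root depth=0 children=['S', 'M'] (at root)
Step 6 (set W): focus=W path=root depth=0 children=['S', 'M'] (at root)
Step 7 (down 1): focus=M path=1 depth=1 children=[] left=['S'] right=[] parent=W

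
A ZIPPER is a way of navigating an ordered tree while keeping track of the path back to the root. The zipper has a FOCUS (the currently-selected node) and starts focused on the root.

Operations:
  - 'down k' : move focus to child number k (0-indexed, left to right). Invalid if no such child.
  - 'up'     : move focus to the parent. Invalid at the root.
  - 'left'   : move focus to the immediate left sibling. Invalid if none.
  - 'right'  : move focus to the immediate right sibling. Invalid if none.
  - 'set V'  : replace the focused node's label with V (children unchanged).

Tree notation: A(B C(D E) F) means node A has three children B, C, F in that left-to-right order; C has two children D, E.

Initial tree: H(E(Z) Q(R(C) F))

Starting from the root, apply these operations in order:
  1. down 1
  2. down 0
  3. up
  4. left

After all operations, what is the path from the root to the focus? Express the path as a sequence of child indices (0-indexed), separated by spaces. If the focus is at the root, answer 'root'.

Answer: 0

Derivation:
Step 1 (down 1): focus=Q path=1 depth=1 children=['R', 'F'] left=['E'] right=[] parent=H
Step 2 (down 0): focus=R path=1/0 depth=2 children=['C'] left=[] right=['F'] parent=Q
Step 3 (up): focus=Q path=1 depth=1 children=['R', 'F'] left=['E'] right=[] parent=H
Step 4 (left): focus=E path=0 depth=1 children=['Z'] left=[] right=['Q'] parent=H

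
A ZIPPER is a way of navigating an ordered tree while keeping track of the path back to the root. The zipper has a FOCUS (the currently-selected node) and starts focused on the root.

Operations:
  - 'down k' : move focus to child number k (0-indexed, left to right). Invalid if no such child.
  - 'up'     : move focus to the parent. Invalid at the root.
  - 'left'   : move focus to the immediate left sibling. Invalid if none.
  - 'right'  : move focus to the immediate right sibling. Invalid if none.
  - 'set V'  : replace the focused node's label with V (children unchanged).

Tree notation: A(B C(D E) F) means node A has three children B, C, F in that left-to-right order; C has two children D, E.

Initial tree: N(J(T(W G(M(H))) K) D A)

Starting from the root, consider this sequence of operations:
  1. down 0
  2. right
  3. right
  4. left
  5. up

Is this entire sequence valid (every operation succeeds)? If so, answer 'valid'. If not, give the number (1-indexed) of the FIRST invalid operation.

Step 1 (down 0): focus=J path=0 depth=1 children=['T', 'K'] left=[] right=['D', 'A'] parent=N
Step 2 (right): focus=D path=1 depth=1 children=[] left=['J'] right=['A'] parent=N
Step 3 (right): focus=A path=2 depth=1 children=[] left=['J', 'D'] right=[] parent=N
Step 4 (left): focus=D path=1 depth=1 children=[] left=['J'] right=['A'] parent=N
Step 5 (up): focus=N path=root depth=0 children=['J', 'D', 'A'] (at root)

Answer: valid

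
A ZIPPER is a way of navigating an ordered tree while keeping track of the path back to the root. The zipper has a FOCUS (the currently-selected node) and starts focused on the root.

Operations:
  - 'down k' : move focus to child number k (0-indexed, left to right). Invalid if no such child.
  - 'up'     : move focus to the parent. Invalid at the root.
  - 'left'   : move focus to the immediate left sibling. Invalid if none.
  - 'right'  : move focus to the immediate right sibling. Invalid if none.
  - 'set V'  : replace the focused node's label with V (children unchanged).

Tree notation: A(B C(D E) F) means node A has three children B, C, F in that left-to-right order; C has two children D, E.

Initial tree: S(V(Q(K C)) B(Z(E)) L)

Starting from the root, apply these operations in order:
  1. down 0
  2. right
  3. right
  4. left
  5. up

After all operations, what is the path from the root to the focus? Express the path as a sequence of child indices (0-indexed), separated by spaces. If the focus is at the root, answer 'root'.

Step 1 (down 0): focus=V path=0 depth=1 children=['Q'] left=[] right=['B', 'L'] parent=S
Step 2 (right): focus=B path=1 depth=1 children=['Z'] left=['V'] right=['L'] parent=S
Step 3 (right): focus=L path=2 depth=1 children=[] left=['V', 'B'] right=[] parent=S
Step 4 (left): focus=B path=1 depth=1 children=['Z'] left=['V'] right=['L'] parent=S
Step 5 (up): focus=S path=root depth=0 children=['V', 'B', 'L'] (at root)

Answer: root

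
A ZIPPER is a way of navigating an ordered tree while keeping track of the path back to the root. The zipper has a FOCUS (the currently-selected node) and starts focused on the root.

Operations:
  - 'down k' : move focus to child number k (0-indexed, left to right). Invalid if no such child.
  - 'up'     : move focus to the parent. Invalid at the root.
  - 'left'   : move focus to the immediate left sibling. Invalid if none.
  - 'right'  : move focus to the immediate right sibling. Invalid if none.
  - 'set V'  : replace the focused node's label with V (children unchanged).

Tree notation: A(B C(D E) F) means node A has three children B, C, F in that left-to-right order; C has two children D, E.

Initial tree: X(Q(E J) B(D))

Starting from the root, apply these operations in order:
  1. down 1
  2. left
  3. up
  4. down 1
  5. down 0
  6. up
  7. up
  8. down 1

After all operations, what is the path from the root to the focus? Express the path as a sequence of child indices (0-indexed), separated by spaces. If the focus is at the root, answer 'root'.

Answer: 1

Derivation:
Step 1 (down 1): focus=B path=1 depth=1 children=['D'] left=['Q'] right=[] parent=X
Step 2 (left): focus=Q path=0 depth=1 children=['E', 'J'] left=[] right=['B'] parent=X
Step 3 (up): focus=X path=root depth=0 children=['Q', 'B'] (at root)
Step 4 (down 1): focus=B path=1 depth=1 children=['D'] left=['Q'] right=[] parent=X
Step 5 (down 0): focus=D path=1/0 depth=2 children=[] left=[] right=[] parent=B
Step 6 (up): focus=B path=1 depth=1 children=['D'] left=['Q'] right=[] parent=X
Step 7 (up): focus=X path=root depth=0 children=['Q', 'B'] (at root)
Step 8 (down 1): focus=B path=1 depth=1 children=['D'] left=['Q'] right=[] parent=X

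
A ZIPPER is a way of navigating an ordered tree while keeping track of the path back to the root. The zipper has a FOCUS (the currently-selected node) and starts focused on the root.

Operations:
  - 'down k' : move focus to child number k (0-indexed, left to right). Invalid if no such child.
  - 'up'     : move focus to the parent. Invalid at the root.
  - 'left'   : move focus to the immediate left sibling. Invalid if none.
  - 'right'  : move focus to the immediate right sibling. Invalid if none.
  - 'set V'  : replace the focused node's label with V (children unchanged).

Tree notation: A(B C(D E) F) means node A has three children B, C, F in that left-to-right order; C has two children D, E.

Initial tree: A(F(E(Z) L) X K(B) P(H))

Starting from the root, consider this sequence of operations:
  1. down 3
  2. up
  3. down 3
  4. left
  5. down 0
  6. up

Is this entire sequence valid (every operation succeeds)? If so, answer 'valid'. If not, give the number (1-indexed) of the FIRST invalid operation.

Answer: valid

Derivation:
Step 1 (down 3): focus=P path=3 depth=1 children=['H'] left=['F', 'X', 'K'] right=[] parent=A
Step 2 (up): focus=A path=root depth=0 children=['F', 'X', 'K', 'P'] (at root)
Step 3 (down 3): focus=P path=3 depth=1 children=['H'] left=['F', 'X', 'K'] right=[] parent=A
Step 4 (left): focus=K path=2 depth=1 children=['B'] left=['F', 'X'] right=['P'] parent=A
Step 5 (down 0): focus=B path=2/0 depth=2 children=[] left=[] right=[] parent=K
Step 6 (up): focus=K path=2 depth=1 children=['B'] left=['F', 'X'] right=['P'] parent=A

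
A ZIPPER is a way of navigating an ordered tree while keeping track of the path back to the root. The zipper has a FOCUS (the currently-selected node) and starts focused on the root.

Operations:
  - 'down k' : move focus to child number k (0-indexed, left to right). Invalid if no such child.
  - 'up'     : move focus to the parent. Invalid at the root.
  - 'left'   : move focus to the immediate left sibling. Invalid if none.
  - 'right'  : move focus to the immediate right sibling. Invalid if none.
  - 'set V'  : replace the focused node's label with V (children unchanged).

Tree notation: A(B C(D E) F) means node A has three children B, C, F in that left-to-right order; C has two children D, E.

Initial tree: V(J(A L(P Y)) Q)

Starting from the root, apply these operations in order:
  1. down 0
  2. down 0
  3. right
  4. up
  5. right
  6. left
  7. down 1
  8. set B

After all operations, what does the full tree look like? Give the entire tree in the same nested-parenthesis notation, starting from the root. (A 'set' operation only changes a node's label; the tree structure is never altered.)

Step 1 (down 0): focus=J path=0 depth=1 children=['A', 'L'] left=[] right=['Q'] parent=V
Step 2 (down 0): focus=A path=0/0 depth=2 children=[] left=[] right=['L'] parent=J
Step 3 (right): focus=L path=0/1 depth=2 children=['P', 'Y'] left=['A'] right=[] parent=J
Step 4 (up): focus=J path=0 depth=1 children=['A', 'L'] left=[] right=['Q'] parent=V
Step 5 (right): focus=Q path=1 depth=1 children=[] left=['J'] right=[] parent=V
Step 6 (left): focus=J path=0 depth=1 children=['A', 'L'] left=[] right=['Q'] parent=V
Step 7 (down 1): focus=L path=0/1 depth=2 children=['P', 'Y'] left=['A'] right=[] parent=J
Step 8 (set B): focus=B path=0/1 depth=2 children=['P', 'Y'] left=['A'] right=[] parent=J

Answer: V(J(A B(P Y)) Q)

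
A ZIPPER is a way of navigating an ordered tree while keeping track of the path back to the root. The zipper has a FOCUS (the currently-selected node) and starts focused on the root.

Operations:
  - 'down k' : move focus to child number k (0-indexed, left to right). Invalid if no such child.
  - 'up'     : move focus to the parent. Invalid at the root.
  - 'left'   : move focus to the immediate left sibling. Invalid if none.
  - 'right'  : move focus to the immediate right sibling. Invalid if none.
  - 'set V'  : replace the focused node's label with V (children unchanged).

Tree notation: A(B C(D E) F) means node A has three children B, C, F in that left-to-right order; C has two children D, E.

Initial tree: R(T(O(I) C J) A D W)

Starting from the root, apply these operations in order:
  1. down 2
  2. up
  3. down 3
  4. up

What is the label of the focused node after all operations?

Answer: R

Derivation:
Step 1 (down 2): focus=D path=2 depth=1 children=[] left=['T', 'A'] right=['W'] parent=R
Step 2 (up): focus=R path=root depth=0 children=['T', 'A', 'D', 'W'] (at root)
Step 3 (down 3): focus=W path=3 depth=1 children=[] left=['T', 'A', 'D'] right=[] parent=R
Step 4 (up): focus=R path=root depth=0 children=['T', 'A', 'D', 'W'] (at root)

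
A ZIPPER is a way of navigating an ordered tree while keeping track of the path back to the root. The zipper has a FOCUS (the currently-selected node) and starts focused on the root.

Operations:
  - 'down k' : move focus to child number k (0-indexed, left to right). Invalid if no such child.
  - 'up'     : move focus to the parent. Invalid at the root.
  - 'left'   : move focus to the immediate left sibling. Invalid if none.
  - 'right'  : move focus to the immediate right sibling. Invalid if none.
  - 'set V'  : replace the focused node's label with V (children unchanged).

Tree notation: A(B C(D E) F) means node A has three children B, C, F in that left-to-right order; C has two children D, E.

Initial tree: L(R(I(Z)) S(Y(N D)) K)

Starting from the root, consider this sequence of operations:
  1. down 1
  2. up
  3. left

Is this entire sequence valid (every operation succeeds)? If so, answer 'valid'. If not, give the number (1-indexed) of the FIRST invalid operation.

Step 1 (down 1): focus=S path=1 depth=1 children=['Y'] left=['R'] right=['K'] parent=L
Step 2 (up): focus=L path=root depth=0 children=['R', 'S', 'K'] (at root)
Step 3 (left): INVALID

Answer: 3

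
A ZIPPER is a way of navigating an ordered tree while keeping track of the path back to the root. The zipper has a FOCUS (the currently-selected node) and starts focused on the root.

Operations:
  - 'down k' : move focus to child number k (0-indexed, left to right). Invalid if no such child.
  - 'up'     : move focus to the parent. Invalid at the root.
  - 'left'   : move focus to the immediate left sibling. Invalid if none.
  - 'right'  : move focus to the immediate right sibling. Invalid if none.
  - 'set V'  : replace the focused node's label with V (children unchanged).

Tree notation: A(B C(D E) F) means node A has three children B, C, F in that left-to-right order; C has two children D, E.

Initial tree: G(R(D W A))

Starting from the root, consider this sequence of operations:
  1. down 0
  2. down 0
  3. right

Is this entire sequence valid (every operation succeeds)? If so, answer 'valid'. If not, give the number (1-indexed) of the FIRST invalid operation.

Step 1 (down 0): focus=R path=0 depth=1 children=['D', 'W', 'A'] left=[] right=[] parent=G
Step 2 (down 0): focus=D path=0/0 depth=2 children=[] left=[] right=['W', 'A'] parent=R
Step 3 (right): focus=W path=0/1 depth=2 children=[] left=['D'] right=['A'] parent=R

Answer: valid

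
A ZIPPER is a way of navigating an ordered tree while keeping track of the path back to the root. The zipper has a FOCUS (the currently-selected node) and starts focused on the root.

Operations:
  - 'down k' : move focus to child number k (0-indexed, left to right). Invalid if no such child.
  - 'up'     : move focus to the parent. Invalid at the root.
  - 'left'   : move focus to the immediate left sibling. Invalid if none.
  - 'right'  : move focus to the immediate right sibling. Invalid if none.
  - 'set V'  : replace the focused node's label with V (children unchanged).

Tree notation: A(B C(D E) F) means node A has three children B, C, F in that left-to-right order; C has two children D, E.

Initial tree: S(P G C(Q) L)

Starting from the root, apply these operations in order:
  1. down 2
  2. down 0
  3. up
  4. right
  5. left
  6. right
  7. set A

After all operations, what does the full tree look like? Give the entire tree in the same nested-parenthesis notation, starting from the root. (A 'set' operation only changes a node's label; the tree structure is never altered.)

Answer: S(P G C(Q) A)

Derivation:
Step 1 (down 2): focus=C path=2 depth=1 children=['Q'] left=['P', 'G'] right=['L'] parent=S
Step 2 (down 0): focus=Q path=2/0 depth=2 children=[] left=[] right=[] parent=C
Step 3 (up): focus=C path=2 depth=1 children=['Q'] left=['P', 'G'] right=['L'] parent=S
Step 4 (right): focus=L path=3 depth=1 children=[] left=['P', 'G', 'C'] right=[] parent=S
Step 5 (left): focus=C path=2 depth=1 children=['Q'] left=['P', 'G'] right=['L'] parent=S
Step 6 (right): focus=L path=3 depth=1 children=[] left=['P', 'G', 'C'] right=[] parent=S
Step 7 (set A): focus=A path=3 depth=1 children=[] left=['P', 'G', 'C'] right=[] parent=S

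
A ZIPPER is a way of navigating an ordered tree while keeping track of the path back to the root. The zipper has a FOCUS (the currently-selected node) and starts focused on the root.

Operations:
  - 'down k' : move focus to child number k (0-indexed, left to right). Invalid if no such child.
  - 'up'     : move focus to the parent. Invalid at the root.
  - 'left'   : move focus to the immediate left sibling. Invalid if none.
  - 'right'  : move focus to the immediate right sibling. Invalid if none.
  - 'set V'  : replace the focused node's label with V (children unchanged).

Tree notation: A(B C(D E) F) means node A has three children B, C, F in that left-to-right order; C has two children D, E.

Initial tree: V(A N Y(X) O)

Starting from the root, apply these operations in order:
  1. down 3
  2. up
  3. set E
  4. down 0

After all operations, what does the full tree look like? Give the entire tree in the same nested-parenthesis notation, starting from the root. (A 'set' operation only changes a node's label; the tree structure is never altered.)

Answer: E(A N Y(X) O)

Derivation:
Step 1 (down 3): focus=O path=3 depth=1 children=[] left=['A', 'N', 'Y'] right=[] parent=V
Step 2 (up): focus=V path=root depth=0 children=['A', 'N', 'Y', 'O'] (at root)
Step 3 (set E): focus=E path=root depth=0 children=['A', 'N', 'Y', 'O'] (at root)
Step 4 (down 0): focus=A path=0 depth=1 children=[] left=[] right=['N', 'Y', 'O'] parent=E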